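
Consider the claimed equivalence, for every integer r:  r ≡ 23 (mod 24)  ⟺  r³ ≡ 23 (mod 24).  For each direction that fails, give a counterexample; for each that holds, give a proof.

Both implications hold.

(⇒) Suppose r ≡ 23 (mod 24). Write r = 24j + 23. Then (24j + 23)³ = 13824j³ + 39744j² + 38088j + 12167 = 24(576j³ + 1656j² + 1587j + 506) + 23, so r³ ≡ 23 (mod 24).

(⇐) Conversely, suppose r³ ≡ 23 (mod 24). The only residue r in {0, …, 23} with r³ ≡ 23 (mod 24) is r = 23, so r ≡ 23 (mod 24).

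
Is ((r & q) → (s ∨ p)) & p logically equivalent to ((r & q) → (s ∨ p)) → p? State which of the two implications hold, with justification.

(⇒) Assume the antecedent. If p is true, ((r & q) → (s ∨ p)) → p reduces to true regardless of the other variables. If p is false, the antecedent cannot hold. Either way ((r & q) → (s ∨ p)) → p holds.

(⇐) This fails. Under r = T, s = F, q = T, p = F, the left side is false but the right side is true.

Not equivalent: only (⇒) holds.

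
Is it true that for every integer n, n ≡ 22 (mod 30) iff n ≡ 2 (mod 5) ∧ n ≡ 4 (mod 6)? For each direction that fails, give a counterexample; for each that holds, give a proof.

Forward direction. Suppose n ≡ 22 (mod 30); write n = 30j + 22. Since 5 ∣ 30, reducing mod 5 gives n ≡ 22 ≡ 2 (mod 5); since 6 ∣ 30, reducing mod 6 gives n ≡ 22 ≡ 4 (mod 6).

Converse. If n ≡ 2 (mod 5) and n ≡ 4 (mod 6), then by the Chinese remainder theorem n ≡ 22 (mod 30). This is exactly n ≡ 22 (mod 30).

The biconditional holds.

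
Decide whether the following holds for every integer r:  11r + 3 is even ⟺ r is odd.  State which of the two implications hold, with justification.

Both directions hold.

[⇒] Suppose 11r + 3 is even. Since 11 is odd, 11r and r have the same parity, so 11r + 3 ≡ r + 3 (mod 2). As 3 is odd, 11r + 3 is even exactly when r is odd. Thus r is odd.

[⇐] Conversely, suppose r is odd; write r = 2j + 1. Then 11r + 3 = 11·(2j + 1) + 3 = 2·11j + 14, which is even.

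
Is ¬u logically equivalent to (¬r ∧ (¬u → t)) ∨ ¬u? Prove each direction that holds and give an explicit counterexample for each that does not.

Forward direction. Assume the antecedent. If u is true, the antecedent cannot hold. If u is false, (¬r ∧ (¬u → t)) ∨ ¬u reduces to true regardless of the other variables. Either way (¬r ∧ (¬u → t)) ∨ ¬u holds.

Converse. This fails. Under u = T, r = F, t = F, the left side is false but the right side is true.

The forward direction holds; the converse fails.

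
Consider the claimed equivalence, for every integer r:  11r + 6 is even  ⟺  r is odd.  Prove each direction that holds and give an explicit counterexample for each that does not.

Neither implication holds.

(⇒) This fails: r = 0 gives 11r + 6 = 6, which is even, but 0 is even, not odd.

(⇐) This also fails: r = 5 is odd, but 11r + 6 = 61 is odd, not even.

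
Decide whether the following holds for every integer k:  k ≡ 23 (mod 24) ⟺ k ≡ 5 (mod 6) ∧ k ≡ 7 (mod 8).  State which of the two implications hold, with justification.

(→) Suppose k ≡ 23 (mod 24); write k = 24j + 23. Since 6 ∣ 24, reducing mod 6 gives k ≡ 23 ≡ 5 (mod 6); since 8 ∣ 24, reducing mod 8 gives k ≡ 23 ≡ 7 (mod 8).

(←) Conversely, if k ≡ 5 (mod 6) and k ≡ 7 (mod 8), then by the Chinese remainder theorem k ≡ 23 (mod 24). This is exactly k ≡ 23 (mod 24).

Both directions hold.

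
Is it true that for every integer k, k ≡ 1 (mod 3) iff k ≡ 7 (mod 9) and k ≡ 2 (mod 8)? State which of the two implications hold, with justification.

Forward direction. This fails: k = 1 gives 1 ≡ 1 (mod 3) but 1 ≡ 1 (mod 9), so the conjunction on the right does not hold.

Converse. If k ≡ 7 (mod 9) and k ≡ 2 (mod 8), then by the Chinese remainder theorem k ≡ 34 (mod 72). Since 34 ≡ 1 (mod 3) and 3 ∣ 72, we get k ≡ 1 (mod 3).

Only the converse holds.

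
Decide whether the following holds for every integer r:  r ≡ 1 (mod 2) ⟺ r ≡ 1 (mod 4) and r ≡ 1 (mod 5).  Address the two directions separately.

Only the reverse direction holds.

(⟹) This fails: r = 3 gives 3 ≡ 1 (mod 2) but 3 ≡ 3 (mod 4), so the conjunction on the right does not hold.

(⟸) Conversely, if r ≡ 1 (mod 4) and r ≡ 1 (mod 5), then by the Chinese remainder theorem r ≡ 1 (mod 20). Since 1 ≡ 1 (mod 2) and 2 ∣ 20, we get r ≡ 1 (mod 2).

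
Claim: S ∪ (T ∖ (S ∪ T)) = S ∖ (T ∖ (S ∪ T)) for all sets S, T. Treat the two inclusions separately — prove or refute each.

(⟸) Let x ∈ S ∖ (T ∖ (S ∪ T)). Then either x ∈ S and x ∉ T; or x ∈ S ∩ T. In each case x ∈ S ∪ (T ∖ (S ∪ T)), so S ∖ (T ∖ (S ∪ T)) ⊆ S ∪ (T ∖ (S ∪ T)).

(⟹) Let x ∈ S ∪ (T ∖ (S ∪ T)). Then either x ∈ S and x ∉ T; or x ∈ S ∩ T. In each case x ∈ S ∖ (T ∖ (S ∪ T)), so S ∪ (T ∖ (S ∪ T)) ⊆ S ∖ (T ∖ (S ∪ T)).

Both inclusions hold.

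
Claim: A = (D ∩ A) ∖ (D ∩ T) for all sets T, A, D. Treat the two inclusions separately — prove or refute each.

The sets are not equal: only the reverse inclusion holds.

(⟸) Let x ∈ (D ∩ A) ∖ (D ∩ T). Then x ∈ A ∩ D and x ∉ T, from which x ∈ A.

(⟹) This inclusion fails. Take T = ∅, A = {1}, D = ∅; then 1 ∈ A but 1 ∉ (D ∩ A) ∖ (D ∩ T).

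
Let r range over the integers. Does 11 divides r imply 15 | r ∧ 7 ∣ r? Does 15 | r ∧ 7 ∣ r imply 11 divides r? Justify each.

Forward direction. This fails: take r = 11. Certainly 11 ∣ 11, but 15 ∤ 11.

Converse. This fails: take r = 105. Both 15 ∣ 105 and 7 ∣ 105, yet 105 is not a multiple of 11 (since 105 = 9·11 + 6), so 11 ∤ 105.

Neither direction holds.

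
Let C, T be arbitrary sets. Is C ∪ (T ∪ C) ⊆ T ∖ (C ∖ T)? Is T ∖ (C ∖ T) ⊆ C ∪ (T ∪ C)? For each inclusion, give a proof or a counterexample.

Reverse inclusion. Let x ∈ T ∖ (C ∖ T). Then either x ∈ T and x ∉ C; or x ∈ C ∩ T. In each case x ∈ C ∪ (T ∪ C), so T ∖ (C ∖ T) ⊆ C ∪ (T ∪ C).

Forward inclusion. This inclusion fails. Take C = {1}, T = ∅; then 1 ∈ C ∪ (T ∪ C) but 1 ∉ T ∖ (C ∖ T).

The sets are not equal: only the reverse inclusion holds.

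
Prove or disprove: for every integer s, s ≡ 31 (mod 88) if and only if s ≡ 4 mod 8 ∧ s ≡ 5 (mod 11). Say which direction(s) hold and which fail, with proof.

Neither direction holds.

[⇒] This fails: s = 31 gives 31 ≡ 31 (mod 88) but 31 ≡ 7 (mod 8), so the conjunction on the right does not hold.

[⇐] This fails: s = 60 satisfies both congruences on the right (60 ≡ 4 mod 8 and 60 ≡ 5 mod 11) yet 60 ≡ 60 (mod 88), not 31.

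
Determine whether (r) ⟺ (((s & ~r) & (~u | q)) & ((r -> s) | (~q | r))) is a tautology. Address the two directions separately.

Neither direction holds.

Forward direction. This fails. Under s = F, r = T, u = F, q = F, the left side is true but the right side is false.

Converse. This fails. Under s = T, r = F, u = F, q = F, the left side is false but the right side is true.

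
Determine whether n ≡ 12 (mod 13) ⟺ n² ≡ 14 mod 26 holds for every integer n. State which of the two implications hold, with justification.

(⇒) fails and (⇐) fails.

Forward direction. This fails: take n = 25. Then 25 ≡ 12 (mod 13), but 25² = 625 ≡ 1 (mod 26), not 14.

Converse. This fails: take n = 14. Then 14² = 196 ≡ 14 (mod 26), yet 14 ≡ 1 (mod 13), not 12.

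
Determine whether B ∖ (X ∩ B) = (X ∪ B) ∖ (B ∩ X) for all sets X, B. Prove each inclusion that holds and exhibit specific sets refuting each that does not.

(⊆) Let x ∈ B ∖ (X ∩ B). Then x ∈ B and x ∉ X, from which x ∈ (X ∪ B) ∖ (B ∩ X).

(⊇) This inclusion fails. Take X = {1}, B = ∅; then 1 ∈ (X ∪ B) ∖ (B ∩ X) but 1 ∉ B ∖ (X ∩ B).

(⊆) holds; (⊇) fails.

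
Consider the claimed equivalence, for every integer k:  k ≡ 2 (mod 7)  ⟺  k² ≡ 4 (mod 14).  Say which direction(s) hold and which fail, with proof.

Both directions fail.

(⇒) This fails: take k = 9. Then 9 ≡ 2 (mod 7), but 9² = 81 ≡ 11 (mod 14), not 4.

(⇐) This fails: take k = 12. Then 12² = 144 ≡ 4 (mod 14), yet 12 ≡ 5 (mod 7), not 2.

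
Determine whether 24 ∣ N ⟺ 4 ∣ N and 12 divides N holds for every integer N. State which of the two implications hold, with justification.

Not equivalent: only (⇒) holds.

Forward direction. If 24 ∣ N, write N = 24q. Since 24 = 6·4, N = 4·(6q), so 4 ∣ N; and since 24 = 2·12, N = 12·(2q), so 12 ∣ N.

Converse. This fails: take N = 12. Both 4 ∣ 12 and 12 ∣ 12, yet 12 is not a multiple of 24 (since 12 = 0·24 + 12), so 24 ∤ 12.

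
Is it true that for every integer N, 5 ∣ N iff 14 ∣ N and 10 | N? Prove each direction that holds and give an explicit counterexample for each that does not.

Only the reverse direction holds.

(⇐) Suppose 14 ∣ N and 10 ∣ N. Any common multiple of 14 and 10 is a multiple of their lcm; here lcm(14, 10) = 14·10/gcd(14, 10) = 140/2 = 70, so 70 ∣ N. Since 5 ∣ 70, it follows that 5 ∣ N.

(⇒) This fails: take N = 5. Certainly 5 ∣ 5, but 14 ∤ 5.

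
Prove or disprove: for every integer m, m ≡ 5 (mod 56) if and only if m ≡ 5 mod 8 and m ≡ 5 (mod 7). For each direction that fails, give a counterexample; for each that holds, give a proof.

Both implications hold.

(⇒) Suppose m ≡ 5 (mod 56); write m = 56j + 5. Since 8 ∣ 56, reducing mod 8 gives m ≡ 5 (mod 8); since 7 ∣ 56, reducing mod 7 gives m ≡ 5 (mod 7).

(⇐) Conversely, if m ≡ 5 (mod 8) and m ≡ 5 (mod 7), then by the Chinese remainder theorem m ≡ 5 (mod 56). This is exactly m ≡ 5 (mod 56).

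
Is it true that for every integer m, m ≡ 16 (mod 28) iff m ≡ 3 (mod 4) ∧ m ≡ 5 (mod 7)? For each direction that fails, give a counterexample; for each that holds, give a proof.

(⇒) fails and (⇐) fails.

(→) This fails: m = 16 gives 16 ≡ 16 (mod 28) but 16 ≡ 0 (mod 4), so the conjunction on the right does not hold.

(←) This fails: m = 19 satisfies both congruences on the right (19 ≡ 3 mod 4 and 19 ≡ 5 mod 7) yet 19 ≡ 19 (mod 28), not 16.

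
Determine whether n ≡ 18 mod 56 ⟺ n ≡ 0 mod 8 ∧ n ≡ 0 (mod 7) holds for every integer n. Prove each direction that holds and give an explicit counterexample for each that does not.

(⇒) This fails: n = 18 gives 18 ≡ 18 (mod 56) but 18 ≡ 2 (mod 8), so the conjunction on the right does not hold.

(⇐) This fails: n = 0 satisfies both congruences on the right (0 ≡ 0 mod 8 and 0 ≡ 0 mod 7) yet 0 ≡ 0 (mod 56), not 18.

Neither direction holds.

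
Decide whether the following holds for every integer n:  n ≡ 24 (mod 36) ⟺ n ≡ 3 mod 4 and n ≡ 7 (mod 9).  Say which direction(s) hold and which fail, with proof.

Neither implication holds.

(→) This fails: n = 24 gives 24 ≡ 24 (mod 36) but 24 ≡ 0 (mod 4), so the conjunction on the right does not hold.

(←) This fails: n = 7 satisfies both congruences on the right (7 ≡ 3 mod 4 and 7 ≡ 7 mod 9) yet 7 ≡ 7 (mod 36), not 24.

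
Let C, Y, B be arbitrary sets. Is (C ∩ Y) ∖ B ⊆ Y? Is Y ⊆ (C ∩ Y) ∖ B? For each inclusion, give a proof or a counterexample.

(⊆) holds; (⊇) fails.

(⟹) Let x ∈ (C ∩ Y) ∖ B. Then x ∈ C ∩ Y and x ∉ B, from which x ∈ Y.

(⟸) This inclusion fails. Take C = ∅, Y = {1}, B = ∅; then 1 ∈ Y but 1 ∉ (C ∩ Y) ∖ B.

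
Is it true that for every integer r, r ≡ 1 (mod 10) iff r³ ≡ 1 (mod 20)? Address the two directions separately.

Forward direction. This fails: take r = 11. Then 11 ≡ 1 (mod 10), but 11³ = 1331 ≡ 11 (mod 20), not 1.

Converse. The residues r modulo 20 with r³ ≡ 1 (mod 20) are exactly {1}, and each is ≡ 1 (mod 10).

The forward direction fails; the converse holds.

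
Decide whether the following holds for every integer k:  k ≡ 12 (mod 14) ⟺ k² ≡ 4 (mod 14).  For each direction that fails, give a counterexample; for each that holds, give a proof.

(←) This fails: take k = 2. Then 2² = 4 ≡ 4 (mod 14), yet 2 ≡ 2 (mod 14), not 12.

(→) Suppose k ≡ 12 (mod 14). Write k = 14j + 12. Then (14j + 12)² = 196j² + 336j + 144 = 14(14j² + 24j + 10) + 4, so k² ≡ 4 (mod 14).

(⇒) holds; (⇐) fails.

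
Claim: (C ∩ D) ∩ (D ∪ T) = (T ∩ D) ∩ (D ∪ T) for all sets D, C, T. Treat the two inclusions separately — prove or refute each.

(⊆) fails and (⊇) fails.

(⊆) This inclusion fails. Take D = {1}, C = {1}, T = ∅; then 1 ∈ (C ∩ D) ∩ (D ∪ T) but 1 ∉ (T ∩ D) ∩ (D ∪ T).

(⊇) This inclusion fails. Take D = {1}, C = ∅, T = {1}; then 1 ∈ (T ∩ D) ∩ (D ∪ T) but 1 ∉ (C ∩ D) ∩ (D ∪ T).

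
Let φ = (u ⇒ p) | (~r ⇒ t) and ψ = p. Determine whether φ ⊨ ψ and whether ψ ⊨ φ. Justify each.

Not equivalent: only (⇐) holds.

(⟹) This fails. Under r = F, t = F, p = F, u = F, the left side is true but the right side is false.

(⟸) Assume the antecedent. If p is true, (u ⇒ p) | (~r ⇒ t) reduces to true regardless of the other variables. If p is false, the antecedent cannot hold. Either way (u ⇒ p) | (~r ⇒ t) holds.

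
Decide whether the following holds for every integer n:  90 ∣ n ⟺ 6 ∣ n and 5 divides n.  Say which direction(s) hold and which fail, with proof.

Only the forward direction holds.

Forward direction. If 90 ∣ n, write n = 90q. Since 90 = 15·6, n = 6·(15q), so 6 ∣ n; and since 90 = 18·5, n = 5·(18q), so 5 ∣ n.

Converse. This fails: take n = 30. Both 6 ∣ 30 and 5 ∣ 30, yet 30 is not a multiple of 90 (since 30 = 0·90 + 30), so 90 ∤ 30.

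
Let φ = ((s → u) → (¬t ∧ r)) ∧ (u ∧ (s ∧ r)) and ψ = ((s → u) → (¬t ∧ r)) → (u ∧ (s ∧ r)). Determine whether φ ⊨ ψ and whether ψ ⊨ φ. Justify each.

Only the forward direction holds.

(⟸) This fails. Under s = F, t = F, u = F, r = F, the left side is false but the right side is true.

(⟹) Assume the antecedent. If s is true, the antecedent forces (s = T, t = F, u = T, r = T), and the consequent holds there. If s is false, the antecedent cannot hold. Either way the consequent holds.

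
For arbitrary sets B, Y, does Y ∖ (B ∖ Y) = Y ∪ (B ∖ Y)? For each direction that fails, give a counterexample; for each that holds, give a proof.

The sets are not equal: only the forward inclusion holds.

(⊆) Let x ∈ Y ∖ (B ∖ Y). Then either x ∈ Y and x ∉ B; or x ∈ B ∩ Y. In each case x ∈ Y ∪ (B ∖ Y), so Y ∖ (B ∖ Y) ⊆ Y ∪ (B ∖ Y).

(⊇) This inclusion fails. Take B = {1}, Y = ∅; then 1 ∈ Y ∪ (B ∖ Y) but 1 ∉ Y ∖ (B ∖ Y).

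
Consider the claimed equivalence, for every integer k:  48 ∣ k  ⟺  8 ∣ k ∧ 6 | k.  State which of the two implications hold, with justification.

(⇒) holds; (⇐) fails.

(⇒) If 48 ∣ k, write k = 48q. Since 48 = 6·8, k = 8·(6q), so 8 ∣ k; and since 48 = 8·6, k = 6·(8q), so 6 ∣ k.

(⇐) This fails: take k = 24. Both 8 ∣ 24 and 6 ∣ 24, yet 24 is not a multiple of 48 (since 24 = 0·48 + 24), so 48 ∤ 24.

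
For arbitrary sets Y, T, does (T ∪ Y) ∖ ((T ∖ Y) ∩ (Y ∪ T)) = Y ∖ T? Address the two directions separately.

(⊆) fails; (⊇) holds.

(⊆) This inclusion fails. Take Y = {1}, T = {1}; then 1 ∈ (T ∪ Y) ∖ ((T ∖ Y) ∩ (Y ∪ T)) but 1 ∉ Y ∖ T.

(⊇) Let x ∈ Y ∖ T. Then x ∈ Y and x ∉ T, from which x ∈ (T ∪ Y) ∖ ((T ∖ Y) ∩ (Y ∪ T)).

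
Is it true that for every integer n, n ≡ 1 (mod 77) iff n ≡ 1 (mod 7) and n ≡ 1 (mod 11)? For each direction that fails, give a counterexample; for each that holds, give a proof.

Equivalent; both directions hold.

[⇒] Suppose n ≡ 1 (mod 77); write n = 77j + 1. Since 7 ∣ 77, reducing mod 7 gives n ≡ 1 (mod 7); since 11 ∣ 77, reducing mod 11 gives n ≡ 1 (mod 11).

[⇐] Conversely, if n ≡ 1 (mod 7) and n ≡ 1 (mod 11), then by the Chinese remainder theorem n ≡ 1 (mod 77). This is exactly n ≡ 1 (mod 77).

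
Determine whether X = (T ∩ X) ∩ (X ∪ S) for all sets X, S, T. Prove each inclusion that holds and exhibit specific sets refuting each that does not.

(⊆) fails; (⊇) holds.

(⟹) This inclusion fails. Take X = {1}, S = ∅, T = ∅; then 1 ∈ X but 1 ∉ (T ∩ X) ∩ (X ∪ S).

(⟸) Let x ∈ (T ∩ X) ∩ (X ∪ S). Then either x ∈ X ∩ T and x ∉ S; or x ∈ X ∩ S ∩ T. In each case x ∈ X, so (T ∩ X) ∩ (X ∪ S) ⊆ X.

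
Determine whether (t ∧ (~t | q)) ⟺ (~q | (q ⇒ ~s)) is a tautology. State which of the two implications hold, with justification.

(⟹) This fails. Under s = T, q = T, t = T, the left side is true but the right side is false.

(⟸) This fails. Under s = F, q = F, t = F, the left side is false but the right side is true.

Neither direction holds.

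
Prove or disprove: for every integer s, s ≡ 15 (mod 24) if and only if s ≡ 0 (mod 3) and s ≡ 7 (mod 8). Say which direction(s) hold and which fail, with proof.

[⇐] If s ≡ 0 (mod 3) and s ≡ 7 (mod 8), then by the Chinese remainder theorem s ≡ 15 (mod 24). This is exactly s ≡ 15 (mod 24).

[⇒] Suppose s ≡ 15 (mod 24); write s = 24j + 15. Since 3 ∣ 24, reducing mod 3 gives s ≡ 15 ≡ 0 (mod 3); since 8 ∣ 24, reducing mod 8 gives s ≡ 15 ≡ 7 (mod 8).

Both directions hold; the statement is true.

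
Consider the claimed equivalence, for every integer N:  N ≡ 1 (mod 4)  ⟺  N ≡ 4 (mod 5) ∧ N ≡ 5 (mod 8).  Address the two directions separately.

[⇒] This fails: N = 1 gives 1 ≡ 1 (mod 4) but 1 ≡ 1 (mod 5), so the conjunction on the right does not hold.

[⇐] Conversely, if N ≡ 4 (mod 5) and N ≡ 5 (mod 8), then by the Chinese remainder theorem N ≡ 29 (mod 40). Since 29 ≡ 1 (mod 4) and 4 ∣ 40, we get N ≡ 1 (mod 4).

The forward direction fails; the converse holds.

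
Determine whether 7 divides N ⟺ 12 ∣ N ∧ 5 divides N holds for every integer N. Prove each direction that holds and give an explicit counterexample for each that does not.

Neither implication holds.

(⇒) This fails: take N = 7. Certainly 7 ∣ 7, but 12 ∤ 7.

(⇐) This fails: take N = 60. Both 12 ∣ 60 and 5 ∣ 60, yet 60 is not a multiple of 7 (since 60 = 8·7 + 4), so 7 ∤ 60.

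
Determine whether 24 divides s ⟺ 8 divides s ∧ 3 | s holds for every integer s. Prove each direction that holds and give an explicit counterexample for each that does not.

(→) If 24 ∣ s, write s = 24q. Since 24 = 3·8, s = 8·(3q), so 8 ∣ s; and since 24 = 8·3, s = 3·(8q), so 3 ∣ s.

(←) Suppose 8 ∣ s and 3 ∣ s. Any common multiple of 8 and 3 is a multiple of their lcm; here gcd(8, 3) = 1, so lcm(8, 3) = 8·3 = 24, so 24 ∣ s.

The biconditional holds.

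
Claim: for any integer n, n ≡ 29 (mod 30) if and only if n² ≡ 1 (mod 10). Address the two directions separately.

(⟹) Suppose n ≡ 29 (mod 30). Then n² ≡ 29² = 841 (mod 30), and since 10 ∣ 30, also n² ≡ 1 (mod 10).

(⟸) This fails: take n = 1. Then 1² = 1 ≡ 1 (mod 10), yet 1 ≡ 1 (mod 30), not 29.

Only the forward direction holds.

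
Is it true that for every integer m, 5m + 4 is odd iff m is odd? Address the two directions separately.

Both directions hold; the statement is true.

(⇒) Suppose 5m + 4 is odd. Since 5 is odd, 5m and m have the same parity, so 5m + 4 ≡ m + 4 (mod 2). As 4 is even, 5m + 4 is odd exactly when m is odd. Thus m is odd.

(⇐) Conversely, suppose m is odd; write m = 2j + 1. Then 5m + 4 = 5·(2j + 1) + 4 = 2·5j + 9, which is odd.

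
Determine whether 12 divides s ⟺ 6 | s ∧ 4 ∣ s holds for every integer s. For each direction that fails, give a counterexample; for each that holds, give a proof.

Forward direction. If 12 ∣ s, write s = 12q. Since 12 = 2·6, s = 6·(2q), so 6 ∣ s; and since 12 = 3·4, s = 4·(3q), so 4 ∣ s.

Converse. Suppose 6 ∣ s and 4 ∣ s. Any common multiple of 6 and 4 is a multiple of their lcm; here lcm(6, 4) = 6·4/gcd(6, 4) = 24/2 = 12, so 12 ∣ s.

Equivalent; both directions hold.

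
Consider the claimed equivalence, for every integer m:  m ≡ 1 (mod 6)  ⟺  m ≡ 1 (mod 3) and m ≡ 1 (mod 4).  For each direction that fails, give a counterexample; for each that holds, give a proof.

(⟸) If m ≡ 1 (mod 3) and m ≡ 1 (mod 4), then by the Chinese remainder theorem m ≡ 1 (mod 12). Since 1 ≡ 1 (mod 6) and 6 ∣ 12, we get m ≡ 1 (mod 6).

(⟹) This fails: m = 7 gives 7 ≡ 1 (mod 6) but 7 ≡ 3 (mod 4), so the conjunction on the right does not hold.

(⇒) fails; (⇐) holds.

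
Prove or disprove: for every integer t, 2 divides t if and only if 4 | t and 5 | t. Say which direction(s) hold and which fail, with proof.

Not equivalent: only (⇐) holds.

[⇒] This fails: take t = 2. Certainly 2 ∣ 2, but 4 ∤ 2.

[⇐] Suppose 4 ∣ t and 5 ∣ t. Any common multiple of 4 and 5 is a multiple of their lcm; here gcd(4, 5) = 1, so lcm(4, 5) = 4·5 = 20, so 20 ∣ t. Since 2 ∣ 20, it follows that 2 ∣ t.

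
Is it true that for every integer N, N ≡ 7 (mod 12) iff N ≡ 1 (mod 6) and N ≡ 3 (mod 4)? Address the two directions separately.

(←) If N ≡ 1 (mod 6) and N ≡ 3 (mod 4), then by the Chinese remainder theorem N ≡ 7 (mod 12). This is exactly N ≡ 7 (mod 12).

(→) Suppose N ≡ 7 (mod 12); write N = 12j + 7. Since 6 ∣ 12, reducing mod 6 gives N ≡ 7 ≡ 1 (mod 6); since 4 ∣ 12, reducing mod 4 gives N ≡ 7 ≡ 3 (mod 4).

Both implications hold.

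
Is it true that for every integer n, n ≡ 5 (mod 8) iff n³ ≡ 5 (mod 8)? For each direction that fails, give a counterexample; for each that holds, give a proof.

The biconditional holds.

(←) For the converse, argue contrapositively. If n ≢ 5 (mod 8), then n is congruent to one of 0, 1, 2, 3, 4, 6, 7 modulo 8, and these give n³ ≡ 0, 1, 0, 3, 0, 0, 7 respectively — never 5.

(→) Suppose n ≡ 5 (mod 8). Write n = 8j + 5. Then (8j + 5)³ = 512j³ + 960j² + 600j + 125 = 8(64j³ + 120j² + 75j + 15) + 5, so n³ ≡ 5 (mod 8).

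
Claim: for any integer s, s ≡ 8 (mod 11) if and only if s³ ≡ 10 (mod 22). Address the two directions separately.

(⇒) fails and (⇐) fails.

(⟹) This fails: take s = 8. Then 8 ≡ 8 (mod 11), but 8³ = 512 ≡ 6 (mod 22), not 10.

(⟸) This fails: take s = 10. Then 10³ = 1000 ≡ 10 (mod 22), yet 10 ≡ 10 (mod 11), not 8.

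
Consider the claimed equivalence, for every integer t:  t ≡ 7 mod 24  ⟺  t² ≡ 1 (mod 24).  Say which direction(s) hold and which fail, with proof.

Not equivalent: only (⇒) holds.

(⟹) Suppose t ≡ 7 mod 24. Write t = 24j + 7. Then (24j + 7)² = 576j² + 336j + 49 = 24(24j² + 14j + 2) + 1, so t² ≡ 1 (mod 24).

(⟸) This fails: take t = 1. Then 1² = 1 ≡ 1 (mod 24), yet 1 ≡ 1 (mod 24), not 7.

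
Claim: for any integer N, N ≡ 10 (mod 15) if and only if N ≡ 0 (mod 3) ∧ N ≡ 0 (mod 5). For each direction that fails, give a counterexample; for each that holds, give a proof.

(→) This fails: N = 10 gives 10 ≡ 10 (mod 15) but 10 ≡ 1 (mod 3), so the conjunction on the right does not hold.

(←) This fails: N = 0 satisfies both congruences on the right (0 ≡ 0 mod 3 and 0 ≡ 0 mod 5) yet 0 ≡ 0 (mod 15), not 10.

(⇒) fails and (⇐) fails.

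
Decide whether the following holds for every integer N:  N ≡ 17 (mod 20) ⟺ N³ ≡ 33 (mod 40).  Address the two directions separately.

Not equivalent: only (⇐) holds.

(→) This fails: take N = 37. Then 37 ≡ 17 (mod 20), but 37³ = 50653 ≡ 13 (mod 40), not 33.

(←) Conversely, the residues r modulo 40 with r³ ≡ 33 (mod 40) are exactly {17}, and each is ≡ 17 (mod 20).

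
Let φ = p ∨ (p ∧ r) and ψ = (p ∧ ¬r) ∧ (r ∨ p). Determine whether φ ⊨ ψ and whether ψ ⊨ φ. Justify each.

[⇐] Assume the antecedent. If p is true, p ∨ (p ∧ r) reduces to true regardless of the other variables. If p is false, the antecedent cannot hold. Either way p ∨ (p ∧ r) holds.

[⇒] This fails. Under p = T, r = T, the left side is true but the right side is false.

Only the reverse direction holds.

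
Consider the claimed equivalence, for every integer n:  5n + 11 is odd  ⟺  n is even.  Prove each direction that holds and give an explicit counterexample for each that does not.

(→) Suppose 5n + 11 is odd. Since 5 is odd, 5n and n have the same parity, so 5n + 11 ≡ n + 11 (mod 2). As 11 is odd, 5n + 11 is odd exactly when n is even. Thus n is even.

(←) Conversely, suppose n is even; write n = 2j. Then 5n + 11 = 5·(2j) + 11 = 2·5j + 11, which is odd.

Equivalent; both directions hold.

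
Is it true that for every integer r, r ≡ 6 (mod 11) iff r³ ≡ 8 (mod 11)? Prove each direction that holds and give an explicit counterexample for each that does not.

Neither implication holds.

(⟹) This fails: take r = 6. Then 6 ≡ 6 (mod 11), but 6³ = 216 ≡ 7 (mod 11), not 8.

(⟸) This fails: take r = 2. Then 2³ = 8 ≡ 8 (mod 11), yet 2 ≡ 2 (mod 11), not 6.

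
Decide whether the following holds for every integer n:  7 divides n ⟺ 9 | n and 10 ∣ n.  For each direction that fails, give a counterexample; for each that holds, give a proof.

(⟹) This fails: take n = 7. Certainly 7 ∣ 7, but 9 ∤ 7.

(⟸) This fails: take n = 90. Both 9 ∣ 90 and 10 ∣ 90, yet 90 is not a multiple of 7 (since 90 = 12·7 + 6), so 7 ∤ 90.

Neither implication holds.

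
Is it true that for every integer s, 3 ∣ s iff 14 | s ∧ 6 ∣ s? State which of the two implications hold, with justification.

The forward direction fails; the converse holds.

(⇒) This fails: take s = 3. Certainly 3 ∣ 3, but 14 ∤ 3.

(⇐) Suppose 14 ∣ s and 6 ∣ s. Any common multiple of 14 and 6 is a multiple of their lcm; here lcm(14, 6) = 14·6/gcd(14, 6) = 84/2 = 42, so 42 ∣ s. Since 3 ∣ 42, it follows that 3 ∣ s.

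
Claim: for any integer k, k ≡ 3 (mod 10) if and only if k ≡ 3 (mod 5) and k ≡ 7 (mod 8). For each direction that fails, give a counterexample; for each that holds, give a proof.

(⟸) If k ≡ 3 (mod 5) and k ≡ 7 (mod 8), then by the Chinese remainder theorem k ≡ 23 (mod 40). Since 23 ≡ 3 (mod 10) and 10 ∣ 40, we get k ≡ 3 (mod 10).

(⟹) This fails: k = 33 gives 33 ≡ 3 (mod 10) but 33 ≡ 1 (mod 8), so the conjunction on the right does not hold.

(⇒) fails; (⇐) holds.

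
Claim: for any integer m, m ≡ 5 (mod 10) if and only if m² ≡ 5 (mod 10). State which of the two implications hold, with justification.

Converse. Suppose m² ≡ 5 (mod 10). The only residue r in {0, …, 9} with r² ≡ 5 (mod 10) is r = 5, so m ≡ 5 (mod 10).

Forward direction. Suppose m ≡ 5 (mod 10). Write m = 10j + 5. Then (10j + 5)² = 100j² + 100j + 25 = 10(10j² + 10j + 2) + 5, so m² ≡ 5 (mod 10).

Both directions hold.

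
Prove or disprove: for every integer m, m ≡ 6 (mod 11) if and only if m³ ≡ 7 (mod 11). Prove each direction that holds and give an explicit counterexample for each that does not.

Equivalent; both directions hold.

(⇒) Suppose m ≡ 6 (mod 11). Write m = 11j + 6. Then (11j + 6)³ = 1331j³ + 2178j² + 1188j + 216 = 11(121j³ + 198j² + 108j + 19) + 7, so m³ ≡ 7 (mod 11).

(⇐) For the converse, argue contrapositively. If m ≢ 6 (mod 11), then m is congruent to one of 0, 1, 2, 3, 4, 5, 7, 8, 9, 10 modulo 11, and these give m³ ≡ 0, 1, 8, 5, 9, 4, 2, 6, 3, 10 respectively — never 7.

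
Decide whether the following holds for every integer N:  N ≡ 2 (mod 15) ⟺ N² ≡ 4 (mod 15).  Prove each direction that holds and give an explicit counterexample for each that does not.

Only the forward implication holds.

(⟹) Suppose N ≡ 2 (mod 15). Write N = 15j + 2. Then (15j + 2)² = 225j² + 60j + 4 = 15(15j² + 4j) + 4, so N² ≡ 4 (mod 15).

(⟸) This fails: take N = 7. Then 7² = 49 ≡ 4 (mod 15), yet 7 ≡ 7 (mod 15), not 2.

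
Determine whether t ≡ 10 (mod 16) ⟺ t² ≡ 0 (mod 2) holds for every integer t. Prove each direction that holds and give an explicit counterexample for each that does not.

(⟹) Suppose t ≡ 10 (mod 16). Then t² ≡ 10² = 100 (mod 16), and since 2 ∣ 16, also t² ≡ 0 (mod 2).

(⟸) This fails: take t = 0. Then 0² = 0 ≡ 0 (mod 2), yet 0 ≡ 0 (mod 16), not 10.

Only the forward implication holds.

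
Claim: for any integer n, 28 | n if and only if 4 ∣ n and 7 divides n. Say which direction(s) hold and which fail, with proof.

The biconditional holds.

(⇒) If 28 ∣ n, write n = 28q. Since 28 = 7·4, n = 4·(7q), so 4 ∣ n; and since 28 = 4·7, n = 7·(4q), so 7 ∣ n.

(⇐) Suppose 4 ∣ n and 7 ∣ n. Any common multiple of 4 and 7 is a multiple of their lcm; here gcd(4, 7) = 1, so lcm(4, 7) = 4·7 = 28, so 28 ∣ n.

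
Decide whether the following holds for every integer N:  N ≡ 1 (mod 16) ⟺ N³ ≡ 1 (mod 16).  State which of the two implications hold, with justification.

Both directions hold; the statement is true.

Forward direction. Suppose N ≡ 1 (mod 16). Write N = 16j + 1. Then (16j + 1)³ = 4096j³ + 768j² + 48j + 1 = 16(256j³ + 48j² + 3j) + 1, so N³ ≡ 1 (mod 16).

Converse. Suppose N³ ≡ 1 (mod 16). The only residue r in {0, …, 15} with r³ ≡ 1 (mod 16) is r = 1, so N ≡ 1 (mod 16).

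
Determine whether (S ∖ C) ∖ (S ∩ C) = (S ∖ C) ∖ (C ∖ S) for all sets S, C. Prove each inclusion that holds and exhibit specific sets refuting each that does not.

Both inclusions hold.

(⊇) Let x ∈ (S ∖ C) ∖ (C ∖ S). Then x ∈ S and x ∉ C, from which x ∈ (S ∖ C) ∖ (S ∩ C).

(⊆) Let x ∈ (S ∖ C) ∖ (S ∩ C). Then x ∈ S and x ∉ C, from which x ∈ (S ∖ C) ∖ (C ∖ S).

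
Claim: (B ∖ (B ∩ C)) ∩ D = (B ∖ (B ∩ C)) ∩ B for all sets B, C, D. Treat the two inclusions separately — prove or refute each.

(⟹) Let x ∈ (B ∖ (B ∩ C)) ∩ D. Then x ∈ B ∩ D and x ∉ C, from which x ∈ (B ∖ (B ∩ C)) ∩ B.

(⟸) This inclusion fails. Take B = {1}, C = ∅, D = ∅; then 1 ∈ (B ∖ (B ∩ C)) ∩ B but 1 ∉ (B ∖ (B ∩ C)) ∩ D.

The sets are not equal: only the forward inclusion holds.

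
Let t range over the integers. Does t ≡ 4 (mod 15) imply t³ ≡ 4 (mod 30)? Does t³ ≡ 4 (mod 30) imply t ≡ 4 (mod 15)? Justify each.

Only the converse holds.

[⇐] The residues r modulo 30 with r³ ≡ 4 (mod 30) are exactly {4}, and each is ≡ 4 (mod 15).

[⇒] This fails: take t = 19. Then 19 ≡ 4 (mod 15), but 19³ = 6859 ≡ 19 (mod 30), not 4.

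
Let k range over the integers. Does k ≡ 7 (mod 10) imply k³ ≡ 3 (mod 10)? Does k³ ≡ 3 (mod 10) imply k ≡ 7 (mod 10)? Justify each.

(⟹) Suppose k ≡ 7 (mod 10). Write k = 10j + 7. Then (10j + 7)³ = 1000j³ + 2100j² + 1470j + 343 = 10(100j³ + 210j² + 147j + 34) + 3, so k³ ≡ 3 (mod 10).

(⟸) Conversely, suppose k³ ≡ 3 (mod 10). The only residue r in {0, …, 9} with r³ ≡ 3 (mod 10) is r = 7, so k ≡ 7 (mod 10).

The biconditional holds.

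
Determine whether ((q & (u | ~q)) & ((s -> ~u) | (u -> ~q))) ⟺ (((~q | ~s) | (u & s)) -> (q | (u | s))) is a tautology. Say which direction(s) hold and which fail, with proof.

(→) Assume the antecedent. If u is true, the consequent reduces to true regardless of the other variables. If u is false, the antecedent cannot hold. Either way the consequent holds.

(←) This fails. Under u = T, s = F, q = F, the left side is false but the right side is true.

(⇒) holds; (⇐) fails.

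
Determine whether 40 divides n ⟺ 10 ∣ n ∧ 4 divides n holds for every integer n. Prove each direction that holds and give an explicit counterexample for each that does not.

(⟹) If 40 ∣ n, write n = 40q. Since 40 = 4·10, n = 10·(4q), so 10 ∣ n; and since 40 = 10·4, n = 4·(10q), so 4 ∣ n.

(⟸) This fails: take n = 20. Both 10 ∣ 20 and 4 ∣ 20, yet 20 is not a multiple of 40 (since 20 = 0·40 + 20), so 40 ∤ 20.

Only the forward implication holds.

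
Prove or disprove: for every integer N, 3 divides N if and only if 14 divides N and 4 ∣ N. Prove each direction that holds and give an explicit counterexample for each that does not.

Both directions fail.

Forward direction. This fails: take N = 3. Certainly 3 ∣ 3, but 14 ∤ 3.

Converse. This fails: take N = 28. Both 14 ∣ 28 and 4 ∣ 28, yet 28 is not a multiple of 3 (since 28 = 9·3 + 1), so 3 ∤ 28.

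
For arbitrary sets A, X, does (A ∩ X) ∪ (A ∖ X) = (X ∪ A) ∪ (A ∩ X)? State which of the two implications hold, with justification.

Only the forward inclusion holds.

(⊇) This inclusion fails. Take A = ∅, X = {1}; then 1 ∈ (X ∪ A) ∪ (A ∩ X) but 1 ∉ (A ∩ X) ∪ (A ∖ X).

(⊆) Let x ∈ (A ∩ X) ∪ (A ∖ X). Then either x ∈ A and x ∉ X; or x ∈ A ∩ X. In each case x ∈ (X ∪ A) ∪ (A ∩ X), so (A ∩ X) ∪ (A ∖ X) ⊆ (X ∪ A) ∪ (A ∩ X).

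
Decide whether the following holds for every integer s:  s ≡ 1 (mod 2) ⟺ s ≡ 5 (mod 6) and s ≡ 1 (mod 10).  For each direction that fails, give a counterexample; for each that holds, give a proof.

Only the converse holds.

(⇒) This fails: s = 1 gives 1 ≡ 1 (mod 2) but 1 ≡ 1 (mod 6), so the conjunction on the right does not hold.

(⇐) Conversely, if s ≡ 5 (mod 6) and s ≡ 1 (mod 10), then by the Chinese remainder theorem s ≡ 11 (mod 30). Since 11 ≡ 1 (mod 2) and 2 ∣ 30, we get s ≡ 1 (mod 2).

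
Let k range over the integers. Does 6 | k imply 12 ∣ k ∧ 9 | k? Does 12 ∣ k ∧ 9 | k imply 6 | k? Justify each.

(⇒) fails; (⇐) holds.

(⇒) This fails: take k = 6. Certainly 6 ∣ 6, but 12 ∤ 6.

(⇐) Suppose 12 ∣ k and 9 ∣ k. Any common multiple of 12 and 9 is a multiple of their lcm; here lcm(12, 9) = 12·9/gcd(12, 9) = 108/3 = 36, so 36 ∣ k. Since 6 ∣ 36, it follows that 6 ∣ k.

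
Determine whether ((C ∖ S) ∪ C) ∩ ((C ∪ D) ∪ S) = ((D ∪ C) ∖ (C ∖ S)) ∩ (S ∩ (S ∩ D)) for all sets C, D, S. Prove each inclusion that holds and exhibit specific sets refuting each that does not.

Neither inclusion holds.

(⊆) This inclusion fails. Take C = {1}, D = ∅, S = ∅; then 1 ∈ ((C ∖ S) ∪ C) ∩ ((C ∪ D) ∪ S) but 1 ∉ ((D ∪ C) ∖ (C ∖ S)) ∩ (S ∩ (S ∩ D)).

(⊇) This inclusion fails. Take C = ∅, D = {1}, S = {1}; then 1 ∈ ((D ∪ C) ∖ (C ∖ S)) ∩ (S ∩ (S ∩ D)) but 1 ∉ ((C ∖ S) ∪ C) ∩ ((C ∪ D) ∪ S).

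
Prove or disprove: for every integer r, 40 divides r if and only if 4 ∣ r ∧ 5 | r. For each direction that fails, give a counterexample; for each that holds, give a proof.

Only the forward implication holds.

(→) If 40 ∣ r, write r = 40q. Since 40 = 10·4, r = 4·(10q), so 4 ∣ r; and since 40 = 8·5, r = 5·(8q), so 5 ∣ r.

(←) This fails: take r = 20. Both 4 ∣ 20 and 5 ∣ 20, yet 20 is not a multiple of 40 (since 20 = 0·40 + 20), so 40 ∤ 20.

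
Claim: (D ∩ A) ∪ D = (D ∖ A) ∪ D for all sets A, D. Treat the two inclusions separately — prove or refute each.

Both inclusions hold; the sets are equal.

(⊇) Let x ∈ (D ∖ A) ∪ D. Then either x ∈ D and x ∉ A; or x ∈ A ∩ D. In each case x ∈ (D ∩ A) ∪ D, so (D ∖ A) ∪ D ⊆ (D ∩ A) ∪ D.

(⊆) Let x ∈ (D ∩ A) ∪ D. Then either x ∈ D and x ∉ A; or x ∈ A ∩ D. In each case x ∈ (D ∖ A) ∪ D, so (D ∩ A) ∪ D ⊆ (D ∖ A) ∪ D.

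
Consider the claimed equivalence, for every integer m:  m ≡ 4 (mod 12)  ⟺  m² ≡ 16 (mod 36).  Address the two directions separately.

(⟹) This fails: take m = 16. Then 16 ≡ 4 (mod 12), but 16² = 256 ≡ 4 (mod 36), not 16.

(⟸) This fails: take m = 14. Then 14² = 196 ≡ 16 (mod 36), yet 14 ≡ 2 (mod 12), not 4.

Neither implication holds.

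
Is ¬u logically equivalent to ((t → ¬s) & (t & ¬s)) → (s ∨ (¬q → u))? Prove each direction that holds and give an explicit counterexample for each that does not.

Forward direction. This fails. Under t = T, s = F, q = F, u = F, the left side is true but the right side is false.

Converse. This fails. Under t = F, s = F, q = F, u = T, the left side is false but the right side is true.

Neither direction holds.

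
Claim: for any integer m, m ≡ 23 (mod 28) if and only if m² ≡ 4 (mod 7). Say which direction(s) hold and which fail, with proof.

(⇒) Suppose m ≡ 23 (mod 28). Then m² ≡ 23² = 529 (mod 28), and since 7 ∣ 28, also m² ≡ 4 (mod 7).

(⇐) This fails: take m = 2. Then 2² = 4 ≡ 4 (mod 7), yet 2 ≡ 2 (mod 28), not 23.

Only the forward implication holds.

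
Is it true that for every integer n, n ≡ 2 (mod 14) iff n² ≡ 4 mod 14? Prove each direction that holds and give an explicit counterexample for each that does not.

(⟸) This fails: take n = 12. Then 12² = 144 ≡ 4 (mod 14), yet 12 ≡ 12 (mod 14), not 2.

(⟹) Suppose n ≡ 2 (mod 14). Write n = 14j + 2. Then (14j + 2)² = 196j² + 56j + 4 = 14(14j² + 4j) + 4, so n² ≡ 4 (mod 14).

The forward direction holds; the converse fails.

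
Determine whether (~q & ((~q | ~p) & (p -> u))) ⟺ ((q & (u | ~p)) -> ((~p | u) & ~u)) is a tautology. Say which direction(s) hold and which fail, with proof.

Forward direction. Assume the antecedent. If p is true, the antecedent forces (p = T, q = F, u = T), and the consequent holds there. If p is false, the antecedent forces (p = F, q = F, u = F) or (p = F, q = F, u = T), and the consequent holds there. Either way the consequent holds.

Converse. This fails. Under p = T, q = F, u = F, the left side is false but the right side is true.

(⇒) holds; (⇐) fails.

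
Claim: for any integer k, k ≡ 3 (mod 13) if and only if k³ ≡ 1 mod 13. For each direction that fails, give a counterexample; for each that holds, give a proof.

[⇒] Suppose k ≡ 3 (mod 13). Write k = 13j + 3. Then (13j + 3)³ = 2197j³ + 1521j² + 351j + 27 = 13(169j³ + 117j² + 27j + 2) + 1, so k³ ≡ 1 (mod 13).

[⇐] This fails: take k = 1. Then 1³ = 1 ≡ 1 (mod 13), yet 1 ≡ 1 (mod 13), not 3.

The forward direction holds; the converse fails.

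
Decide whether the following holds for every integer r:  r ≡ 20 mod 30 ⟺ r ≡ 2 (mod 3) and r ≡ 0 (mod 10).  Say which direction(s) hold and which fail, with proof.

(→) Suppose r ≡ 20 (mod 30); write r = 30j + 20. Since 3 ∣ 30, reducing mod 3 gives r ≡ 20 ≡ 2 (mod 3); since 10 ∣ 30, reducing mod 10 gives r ≡ 20 ≡ 0 (mod 10).

(←) Conversely, if r ≡ 2 (mod 3) and r ≡ 0 (mod 10), then by the Chinese remainder theorem r ≡ 20 (mod 30). This is exactly r ≡ 20 (mod 30).

Both directions hold; the statement is true.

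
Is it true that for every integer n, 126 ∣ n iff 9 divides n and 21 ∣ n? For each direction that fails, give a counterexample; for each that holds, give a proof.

Only the forward implication holds.

(⟸) This fails: take n = 63. Both 9 ∣ 63 and 21 ∣ 63, yet 63 is not a multiple of 126 (since 63 = 0·126 + 63), so 126 ∤ 63.

(⟹) If 126 ∣ n, write n = 126q. Since 126 = 14·9, n = 9·(14q), so 9 ∣ n; and since 126 = 6·21, n = 21·(6q), so 21 ∣ n.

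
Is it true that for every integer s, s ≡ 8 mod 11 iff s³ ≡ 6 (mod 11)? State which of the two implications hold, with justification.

Both directions hold.

(→) Suppose s ≡ 8 mod 11. Write s = 11j + 8. Then (11j + 8)³ = 1331j³ + 2904j² + 2112j + 512 = 11(121j³ + 264j² + 192j + 46) + 6, so s³ ≡ 6 (mod 11).

(←) For the converse, argue contrapositively. If s ≢ 8 (mod 11), then s is congruent to one of 0, 1, 2, 3, 4, 5, 6, 7, 9, 10 modulo 11, and these give s³ ≡ 0, 1, 8, 5, 9, 4, 7, 2, 3, 10 respectively — never 6.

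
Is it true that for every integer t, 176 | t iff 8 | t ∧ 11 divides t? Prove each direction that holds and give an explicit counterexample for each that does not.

The forward direction holds; the converse fails.

[⇒] If 176 ∣ t, write t = 176q. Since 176 = 22·8, t = 8·(22q), so 8 ∣ t; and since 176 = 16·11, t = 11·(16q), so 11 ∣ t.

[⇐] This fails: take t = 88. Both 8 ∣ 88 and 11 ∣ 88, yet 88 is not a multiple of 176 (since 88 = 0·176 + 88), so 176 ∤ 88.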